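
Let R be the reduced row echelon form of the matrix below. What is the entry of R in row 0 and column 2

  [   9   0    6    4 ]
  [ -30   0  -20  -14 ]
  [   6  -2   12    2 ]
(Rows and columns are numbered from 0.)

2/3

ρ1 -> 1/9·ρ1
  [   1   0  2/3  4/9 ]
  [ -30   0  -20  -14 ]
  [   6  -2   12    2 ]
ρ2 -> ρ2 + 30·ρ1
  [ 1   0  2/3   4/9 ]
  [ 0   0    0  -2/3 ]
  [ 6  -2   12     2 ]
ρ3 -> ρ3 − 6·ρ1
  [ 1   0  2/3   4/9 ]
  [ 0   0    0  -2/3 ]
  [ 0  -2    8  -2/3 ]
ρ2 <=> ρ3
  [ 1   0  2/3   4/9 ]
  [ 0  -2    8  -2/3 ]
  [ 0   0    0  -2/3 ]
ρ2 -> -1/2·ρ2
  [ 1  0  2/3   4/9 ]
  [ 0  1   -4   1/3 ]
  [ 0  0    0  -2/3 ]
ρ3 -> -3/2·ρ3
  [ 1  0  2/3  4/9 ]
  [ 0  1   -4  1/3 ]
  [ 0  0    0    1 ]
ρ2 -> ρ2 − 1/3·ρ3
  [ 1  0  2/3  4/9 ]
  [ 0  1   -4    0 ]
  [ 0  0    0    1 ]
ρ1 -> ρ1 − 4/9·ρ3
  [ 1  0  2/3  0 ]
  [ 0  1   -4  0 ]
  [ 0  0    0  1 ]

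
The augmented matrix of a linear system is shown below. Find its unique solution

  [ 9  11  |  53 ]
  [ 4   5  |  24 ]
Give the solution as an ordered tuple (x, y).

Multiply R1 by 1/9.
Subtract 4 times R1 from R2.
Multiply R2 by 9.
Subtract 11/9 times R2 from R1.
Reading off the last column: x = 1, y = 4.

(1, 4)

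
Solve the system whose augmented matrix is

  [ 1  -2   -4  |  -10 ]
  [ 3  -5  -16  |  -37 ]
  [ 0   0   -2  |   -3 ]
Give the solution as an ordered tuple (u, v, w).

Subtract 3 times ρ1 from ρ2.
  [ 1  -2  -4  |  -10 ]
  [ 0   1  -4  |   -7 ]
  [ 0   0  -2  |   -3 ]
Multiply ρ3 by -1/2.
  [ 1  -2  -4  |  -10 ]
  [ 0   1  -4  |   -7 ]
  [ 0   0   1  |  3/2 ]
Add 4 times ρ3 to ρ2.
  [ 1  -2  -4  |  -10 ]
  [ 0   1   0  |   -1 ]
  [ 0   0   1  |  3/2 ]
Add 4 times ρ3 to ρ1.
  [ 1  -2  0  |   -4 ]
  [ 0   1  0  |   -1 ]
  [ 0   0  1  |  3/2 ]
Add 2 times ρ2 to ρ1.
  [ 1  0  0  |   -6 ]
  [ 0  1  0  |   -1 ]
  [ 0  0  1  |  3/2 ]
Reading off the last column: u = -6, v = -1, w = 3/2.

(-6, -1, 3/2)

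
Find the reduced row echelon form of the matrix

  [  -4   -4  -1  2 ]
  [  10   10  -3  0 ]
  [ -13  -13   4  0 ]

[[1, 1, 0, 0], [0, 0, 1, 0], [0, 0, 0, 1]]

r1 → -1/4·r1
  [   1    1  1/4  -1/2 ]
  [  10   10   -3     0 ]
  [ -13  -13    4     0 ]
r2 → r2 − 10·r1
  [   1    1    1/4  -1/2 ]
  [   0    0  -11/2     5 ]
  [ -13  -13      4     0 ]
r3 → r3 + 13·r1
  [ 1  1    1/4   -1/2 ]
  [ 0  0  -11/2      5 ]
  [ 0  0   29/4  -13/2 ]
r2 → -2/11·r2
  [ 1  1   1/4    -1/2 ]
  [ 0  0     1  -10/11 ]
  [ 0  0  29/4   -13/2 ]
r3 → r3 − 29/4·r2
  [ 1  1  1/4    -1/2 ]
  [ 0  0    1  -10/11 ]
  [ 0  0    0    1/11 ]
r3 → 11·r3
  [ 1  1  1/4    -1/2 ]
  [ 0  0    1  -10/11 ]
  [ 0  0    0       1 ]
r2 → r2 + 10/11·r3
  [ 1  1  1/4  -1/2 ]
  [ 0  0    1     0 ]
  [ 0  0    0     1 ]
r1 → r1 + 1/2·r3
  [ 1  1  1/4  0 ]
  [ 0  0    1  0 ]
  [ 0  0    0  1 ]
r1 → r1 − 1/4·r2
  [ 1  1  0  0 ]
  [ 0  0  1  0 ]
  [ 0  0  0  1 ]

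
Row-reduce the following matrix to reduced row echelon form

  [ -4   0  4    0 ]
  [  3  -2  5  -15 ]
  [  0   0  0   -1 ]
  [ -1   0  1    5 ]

[[1, 0, -1, 0], [0, 1, -4, 0], [0, 0, 0, 1], [0, 0, 0, 0]]

ρ1 := -1/4·ρ1
  [  1   0  -1    0 ]
  [  3  -2   5  -15 ]
  [  0   0   0   -1 ]
  [ -1   0   1    5 ]
ρ2 := ρ2 − 3·ρ1
  [  1   0  -1    0 ]
  [  0  -2   8  -15 ]
  [  0   0   0   -1 ]
  [ -1   0   1    5 ]
ρ4 := ρ4 + ρ1
  [ 1   0  -1    0 ]
  [ 0  -2   8  -15 ]
  [ 0   0   0   -1 ]
  [ 0   0   0    5 ]
ρ2 := -1/2·ρ2
  [ 1  0  -1     0 ]
  [ 0  1  -4  15/2 ]
  [ 0  0   0    -1 ]
  [ 0  0   0     5 ]
ρ3 := -1·ρ3
  [ 1  0  -1     0 ]
  [ 0  1  -4  15/2 ]
  [ 0  0   0     1 ]
  [ 0  0   0     5 ]
ρ4 := ρ4 − 5·ρ3
  [ 1  0  -1     0 ]
  [ 0  1  -4  15/2 ]
  [ 0  0   0     1 ]
  [ 0  0   0     0 ]
ρ2 := ρ2 − 15/2·ρ3
  [ 1  0  -1  0 ]
  [ 0  1  -4  0 ]
  [ 0  0   0  1 ]
  [ 0  0   0  0 ]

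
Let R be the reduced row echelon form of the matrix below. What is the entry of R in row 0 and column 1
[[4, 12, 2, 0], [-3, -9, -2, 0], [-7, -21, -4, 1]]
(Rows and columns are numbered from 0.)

3

R1 -> 1/4·R1
  [  1    3  1/2  0 ]
  [ -3   -9   -2  0 ]
  [ -7  -21   -4  1 ]
R2 -> R2 + 3·R1
  [  1    3   1/2  0 ]
  [  0    0  -1/2  0 ]
  [ -7  -21    -4  1 ]
R3 -> R3 + 7·R1
  [ 1  3   1/2  0 ]
  [ 0  0  -1/2  0 ]
  [ 0  0  -1/2  1 ]
R2 -> -2·R2
  [ 1  3   1/2  0 ]
  [ 0  0     1  0 ]
  [ 0  0  -1/2  1 ]
R3 -> R3 + 1/2·R2
  [ 1  3  1/2  0 ]
  [ 0  0    1  0 ]
  [ 0  0    0  1 ]
R1 -> R1 − 1/2·R2
  [ 1  3  0  0 ]
  [ 0  0  1  0 ]
  [ 0  0  0  1 ]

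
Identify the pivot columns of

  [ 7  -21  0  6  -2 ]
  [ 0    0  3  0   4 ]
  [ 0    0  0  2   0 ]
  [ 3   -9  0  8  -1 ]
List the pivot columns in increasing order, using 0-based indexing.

0, 2, 3, 4

R1 ← 1/7·R1
  [ 1  -3  0  6/7  -2/7 ]
  [ 0   0  3    0     4 ]
  [ 0   0  0    2     0 ]
  [ 3  -9  0    8    -1 ]
R4 ← R4 − 3·R1
  [ 1  -3  0   6/7  -2/7 ]
  [ 0   0  3     0     4 ]
  [ 0   0  0     2     0 ]
  [ 0   0  0  38/7  -1/7 ]
R2 ← 1/3·R2
  [ 1  -3  0   6/7  -2/7 ]
  [ 0   0  1     0   4/3 ]
  [ 0   0  0     2     0 ]
  [ 0   0  0  38/7  -1/7 ]
R3 ← 1/2·R3
  [ 1  -3  0   6/7  -2/7 ]
  [ 0   0  1     0   4/3 ]
  [ 0   0  0     1     0 ]
  [ 0   0  0  38/7  -1/7 ]
R4 ← R4 − 38/7·R3
  [ 1  -3  0  6/7  -2/7 ]
  [ 0   0  1    0   4/3 ]
  [ 0   0  0    1     0 ]
  [ 0   0  0    0  -1/7 ]
R4 ← -7·R4
  [ 1  -3  0  6/7  -2/7 ]
  [ 0   0  1    0   4/3 ]
  [ 0   0  0    1     0 ]
  [ 0   0  0    0     1 ]
R2 ← R2 − 4/3·R4
  [ 1  -3  0  6/7  -2/7 ]
  [ 0   0  1    0     0 ]
  [ 0   0  0    1     0 ]
  [ 0   0  0    0     1 ]
R1 ← R1 + 2/7·R4
  [ 1  -3  0  6/7  0 ]
  [ 0   0  1    0  0 ]
  [ 0   0  0    1  0 ]
  [ 0   0  0    0  1 ]
R1 ← R1 − 6/7·R3
  [ 1  -3  0  0  0 ]
  [ 0   0  1  0  0 ]
  [ 0   0  0  1  0 ]
  [ 0   0  0  0  1 ]
Pivot columns are the columns containing a leading 1.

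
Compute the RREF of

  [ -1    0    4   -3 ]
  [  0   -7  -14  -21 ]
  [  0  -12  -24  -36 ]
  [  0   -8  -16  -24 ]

Multiply R1 by -1.
  [ 1    0   -4    3 ]
  [ 0   -7  -14  -21 ]
  [ 0  -12  -24  -36 ]
  [ 0   -8  -16  -24 ]
Multiply R2 by -1/7.
  [ 1    0   -4    3 ]
  [ 0    1    2    3 ]
  [ 0  -12  -24  -36 ]
  [ 0   -8  -16  -24 ]
Add 12 times R2 to R3.
  [ 1   0   -4    3 ]
  [ 0   1    2    3 ]
  [ 0   0    0    0 ]
  [ 0  -8  -16  -24 ]
Add 8 times R2 to R4.
  [ 1  0  -4  3 ]
  [ 0  1   2  3 ]
  [ 0  0   0  0 ]
  [ 0  0   0  0 ]

[[1, 0, -4, 3], [0, 1, 2, 3], [0, 0, 0, 0], [0, 0, 0, 0]]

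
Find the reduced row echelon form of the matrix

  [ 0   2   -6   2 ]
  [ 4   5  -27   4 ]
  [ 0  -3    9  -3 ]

R1 <=> R2
R1 → 1/4·R1
R2 → 1/2·R2
R3 → R3 + 3·R2
R1 → R1 − 5/4·R2

[[1, 0, -3, -1/4], [0, 1, -3, 1], [0, 0, 0, 0]]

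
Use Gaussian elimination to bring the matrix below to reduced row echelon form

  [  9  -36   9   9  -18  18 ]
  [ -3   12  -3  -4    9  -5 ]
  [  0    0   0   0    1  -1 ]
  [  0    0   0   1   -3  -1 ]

ρ1 ← 1/9·ρ1
  [  1  -4   1   1  -2   2 ]
  [ -3  12  -3  -4   9  -5 ]
  [  0   0   0   0   1  -1 ]
  [  0   0   0   1  -3  -1 ]
ρ2 ← ρ2 + 3·ρ1
  [ 1  -4  1   1  -2   2 ]
  [ 0   0  0  -1   3   1 ]
  [ 0   0  0   0   1  -1 ]
  [ 0   0  0   1  -3  -1 ]
ρ2 ← -1·ρ2
  [ 1  -4  1  1  -2   2 ]
  [ 0   0  0  1  -3  -1 ]
  [ 0   0  0  0   1  -1 ]
  [ 0   0  0  1  -3  -1 ]
ρ4 ← ρ4 − ρ2
  [ 1  -4  1  1  -2   2 ]
  [ 0   0  0  1  -3  -1 ]
  [ 0   0  0  0   1  -1 ]
  [ 0   0  0  0   0   0 ]
ρ2 ← ρ2 + 3·ρ3
  [ 1  -4  1  1  -2   2 ]
  [ 0   0  0  1   0  -4 ]
  [ 0   0  0  0   1  -1 ]
  [ 0   0  0  0   0   0 ]
ρ1 ← ρ1 + 2·ρ3
  [ 1  -4  1  1  0   0 ]
  [ 0   0  0  1  0  -4 ]
  [ 0   0  0  0  1  -1 ]
  [ 0   0  0  0  0   0 ]
ρ1 ← ρ1 − ρ2
  [ 1  -4  1  0  0   4 ]
  [ 0   0  0  1  0  -4 ]
  [ 0   0  0  0  1  -1 ]
  [ 0   0  0  0  0   0 ]

[[1, -4, 1, 0, 0, 4], [0, 0, 0, 1, 0, -4], [0, 0, 0, 0, 1, -1], [0, 0, 0, 0, 0, 0]]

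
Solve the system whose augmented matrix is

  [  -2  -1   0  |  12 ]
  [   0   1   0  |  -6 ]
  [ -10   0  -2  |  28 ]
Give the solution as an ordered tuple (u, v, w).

R1 ← -1/2·R1
R3 ← R3 + 10·R1
R3 ← R3 − 5·R2
R3 ← -1/2·R3
R1 ← R1 − 1/2·R2
Reading off the last column: u = -3, v = -6, w = 1.

(-3, -6, 1)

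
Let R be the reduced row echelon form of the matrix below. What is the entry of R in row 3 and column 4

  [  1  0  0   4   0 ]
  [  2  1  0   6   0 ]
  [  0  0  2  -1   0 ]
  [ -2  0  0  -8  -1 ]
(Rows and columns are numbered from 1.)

-1/2

ρ2 -> ρ2 − 2·ρ1
  [  1  0  0   4   0 ]
  [  0  1  0  -2   0 ]
  [  0  0  2  -1   0 ]
  [ -2  0  0  -8  -1 ]
ρ4 -> ρ4 + 2·ρ1
  [ 1  0  0   4   0 ]
  [ 0  1  0  -2   0 ]
  [ 0  0  2  -1   0 ]
  [ 0  0  0   0  -1 ]
ρ3 -> 1/2·ρ3
  [ 1  0  0     4   0 ]
  [ 0  1  0    -2   0 ]
  [ 0  0  1  -1/2   0 ]
  [ 0  0  0     0  -1 ]
ρ4 -> -1·ρ4
  [ 1  0  0     4  0 ]
  [ 0  1  0    -2  0 ]
  [ 0  0  1  -1/2  0 ]
  [ 0  0  0     0  1 ]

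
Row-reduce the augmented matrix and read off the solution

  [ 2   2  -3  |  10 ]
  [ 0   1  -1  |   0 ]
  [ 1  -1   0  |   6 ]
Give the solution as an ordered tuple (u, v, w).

R1 -> 1/2·R1
  [ 1   1  -3/2  |  5 ]
  [ 0   1    -1  |  0 ]
  [ 1  -1     0  |  6 ]
R3 -> R3 − R1
  [ 1   1  -3/2  |  5 ]
  [ 0   1    -1  |  0 ]
  [ 0  -2   3/2  |  1 ]
R3 -> R3 + 2·R2
  [ 1  1  -3/2  |  5 ]
  [ 0  1    -1  |  0 ]
  [ 0  0  -1/2  |  1 ]
R3 -> -2·R3
  [ 1  1  -3/2  |   5 ]
  [ 0  1    -1  |   0 ]
  [ 0  0     1  |  -2 ]
R2 -> R2 + R3
  [ 1  1  -3/2  |   5 ]
  [ 0  1     0  |  -2 ]
  [ 0  0     1  |  -2 ]
R1 -> R1 + 3/2·R3
  [ 1  1  0  |   2 ]
  [ 0  1  0  |  -2 ]
  [ 0  0  1  |  -2 ]
R1 -> R1 − R2
  [ 1  0  0  |   4 ]
  [ 0  1  0  |  -2 ]
  [ 0  0  1  |  -2 ]
Reading off the last column: u = 4, v = -2, w = -2.

(4, -2, -2)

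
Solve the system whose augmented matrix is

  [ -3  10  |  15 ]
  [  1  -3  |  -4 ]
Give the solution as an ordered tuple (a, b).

Multiply R1 by -1/3.
  [ 1  -10/3  |  -5 ]
  [ 1     -3  |  -4 ]
Subtract R1 from R2.
  [ 1  -10/3  |  -5 ]
  [ 0    1/3  |   1 ]
Multiply R2 by 3.
  [ 1  -10/3  |  -5 ]
  [ 0      1  |   3 ]
Add 10/3 times R2 to R1.
  [ 1  0  |  5 ]
  [ 0  1  |  3 ]
Reading off the last column: a = 5, b = 3.

(5, 3)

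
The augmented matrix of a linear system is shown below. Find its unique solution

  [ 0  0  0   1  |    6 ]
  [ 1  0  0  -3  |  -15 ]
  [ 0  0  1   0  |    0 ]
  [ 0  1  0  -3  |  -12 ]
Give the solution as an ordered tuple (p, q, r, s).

r1 <=> r2
  [ 1  0  0  -3  |  -15 ]
  [ 0  0  0   1  |    6 ]
  [ 0  0  1   0  |    0 ]
  [ 0  1  0  -3  |  -12 ]
r2 <=> r4
  [ 1  0  0  -3  |  -15 ]
  [ 0  1  0  -3  |  -12 ]
  [ 0  0  1   0  |    0 ]
  [ 0  0  0   1  |    6 ]
r2 -> r2 + 3·r4
  [ 1  0  0  -3  |  -15 ]
  [ 0  1  0   0  |    6 ]
  [ 0  0  1   0  |    0 ]
  [ 0  0  0   1  |    6 ]
r1 -> r1 + 3·r4
  [ 1  0  0  0  |  3 ]
  [ 0  1  0  0  |  6 ]
  [ 0  0  1  0  |  0 ]
  [ 0  0  0  1  |  6 ]
Reading off the last column: p = 3, q = 6, r = 0, s = 6.

(3, 6, 0, 6)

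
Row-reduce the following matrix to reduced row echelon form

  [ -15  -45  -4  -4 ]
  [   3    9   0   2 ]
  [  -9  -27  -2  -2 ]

[[1, 3, 0, 0], [0, 0, 1, 0], [0, 0, 0, 1]]

R1 → -1/15·R1
  [  1    3  4/15  4/15 ]
  [  3    9     0     2 ]
  [ -9  -27    -2    -2 ]
R2 → R2 − 3·R1
  [  1    3  4/15  4/15 ]
  [  0    0  -4/5   6/5 ]
  [ -9  -27    -2    -2 ]
R3 → R3 + 9·R1
  [ 1  3  4/15  4/15 ]
  [ 0  0  -4/5   6/5 ]
  [ 0  0   2/5   2/5 ]
R2 → -5/4·R2
  [ 1  3  4/15  4/15 ]
  [ 0  0     1  -3/2 ]
  [ 0  0   2/5   2/5 ]
R3 → R3 − 2/5·R2
  [ 1  3  4/15  4/15 ]
  [ 0  0     1  -3/2 ]
  [ 0  0     0     1 ]
R2 → R2 + 3/2·R3
  [ 1  3  4/15  4/15 ]
  [ 0  0     1     0 ]
  [ 0  0     0     1 ]
R1 → R1 − 4/15·R3
  [ 1  3  4/15  0 ]
  [ 0  0     1  0 ]
  [ 0  0     0  1 ]
R1 → R1 − 4/15·R2
  [ 1  3  0  0 ]
  [ 0  0  1  0 ]
  [ 0  0  0  1 ]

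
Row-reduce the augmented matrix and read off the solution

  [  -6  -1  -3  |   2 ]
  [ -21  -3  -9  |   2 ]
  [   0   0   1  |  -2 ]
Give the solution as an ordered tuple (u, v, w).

Multiply R1 by -1/6.
  [   1  1/6  1/2  |  -1/3 ]
  [ -21   -3   -9  |     2 ]
  [   0    0    1  |    -2 ]
Add 21 times R1 to R2.
  [ 1  1/6  1/2  |  -1/3 ]
  [ 0  1/2  3/2  |    -5 ]
  [ 0    0    1  |    -2 ]
Multiply R2 by 2.
  [ 1  1/6  1/2  |  -1/3 ]
  [ 0    1    3  |   -10 ]
  [ 0    0    1  |    -2 ]
Subtract 3 times R3 from R2.
  [ 1  1/6  1/2  |  -1/3 ]
  [ 0    1    0  |    -4 ]
  [ 0    0    1  |    -2 ]
Subtract 1/2 times R3 from R1.
  [ 1  1/6  0  |  2/3 ]
  [ 0    1  0  |   -4 ]
  [ 0    0  1  |   -2 ]
Subtract 1/6 times R2 from R1.
  [ 1  0  0  |  4/3 ]
  [ 0  1  0  |   -4 ]
  [ 0  0  1  |   -2 ]
Reading off the last column: u = 4/3, v = -4, w = -2.

(4/3, -4, -2)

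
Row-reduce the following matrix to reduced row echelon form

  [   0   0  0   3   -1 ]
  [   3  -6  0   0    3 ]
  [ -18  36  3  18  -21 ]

[[1, -2, 0, 0, 1], [0, 0, 1, 0, 1], [0, 0, 0, 1, -1/3]]

Swap R1 and R2.
  [   3  -6  0   0    3 ]
  [   0   0  0   3   -1 ]
  [ -18  36  3  18  -21 ]
Multiply R1 by 1/3.
  [   1  -2  0   0    1 ]
  [   0   0  0   3   -1 ]
  [ -18  36  3  18  -21 ]
Add 18 times R1 to R3.
  [ 1  -2  0   0   1 ]
  [ 0   0  0   3  -1 ]
  [ 0   0  3  18  -3 ]
Swap R2 and R3.
  [ 1  -2  0   0   1 ]
  [ 0   0  3  18  -3 ]
  [ 0   0  0   3  -1 ]
Multiply R2 by 1/3.
  [ 1  -2  0  0   1 ]
  [ 0   0  1  6  -1 ]
  [ 0   0  0  3  -1 ]
Multiply R3 by 1/3.
  [ 1  -2  0  0     1 ]
  [ 0   0  1  6    -1 ]
  [ 0   0  0  1  -1/3 ]
Subtract 6 times R3 from R2.
  [ 1  -2  0  0     1 ]
  [ 0   0  1  0     1 ]
  [ 0   0  0  1  -1/3 ]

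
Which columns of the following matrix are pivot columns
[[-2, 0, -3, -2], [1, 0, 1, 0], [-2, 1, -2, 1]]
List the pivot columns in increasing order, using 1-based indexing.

1, 2, 3

Multiply r1 by -1/2.
  [  1  0  3/2  1 ]
  [  1  0    1  0 ]
  [ -2  1   -2  1 ]
Subtract r1 from r2.
  [  1  0   3/2   1 ]
  [  0  0  -1/2  -1 ]
  [ -2  1    -2   1 ]
Add 2 times r1 to r3.
  [ 1  0   3/2   1 ]
  [ 0  0  -1/2  -1 ]
  [ 0  1     1   3 ]
Swap r2 and r3.
  [ 1  0   3/2   1 ]
  [ 0  1     1   3 ]
  [ 0  0  -1/2  -1 ]
Multiply r3 by -2.
  [ 1  0  3/2  1 ]
  [ 0  1    1  3 ]
  [ 0  0    1  2 ]
Subtract r3 from r2.
  [ 1  0  3/2  1 ]
  [ 0  1    0  1 ]
  [ 0  0    1  2 ]
Subtract 3/2 times r3 from r1.
  [ 1  0  0  -2 ]
  [ 0  1  0   1 ]
  [ 0  0  1   2 ]
Pivot columns are the columns containing a leading 1.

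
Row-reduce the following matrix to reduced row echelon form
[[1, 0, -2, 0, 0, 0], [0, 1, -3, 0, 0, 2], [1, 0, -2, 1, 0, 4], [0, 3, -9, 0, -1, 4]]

[[1, 0, -2, 0, 0, 0], [0, 1, -3, 0, 0, 2], [0, 0, 0, 1, 0, 4], [0, 0, 0, 0, 1, 2]]

r3 → r3 − r1
  [ 1  0  -2  0   0  0 ]
  [ 0  1  -3  0   0  2 ]
  [ 0  0   0  1   0  4 ]
  [ 0  3  -9  0  -1  4 ]
r4 → r4 − 3·r2
  [ 1  0  -2  0   0   0 ]
  [ 0  1  -3  0   0   2 ]
  [ 0  0   0  1   0   4 ]
  [ 0  0   0  0  -1  -2 ]
r4 → -1·r4
  [ 1  0  -2  0  0  0 ]
  [ 0  1  -3  0  0  2 ]
  [ 0  0   0  1  0  4 ]
  [ 0  0   0  0  1  2 ]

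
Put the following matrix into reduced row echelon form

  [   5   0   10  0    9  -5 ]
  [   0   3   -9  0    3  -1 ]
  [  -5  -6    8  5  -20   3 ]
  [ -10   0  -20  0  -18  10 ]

[[1, 0, 2, 0, 9/5, -1], [0, 1, -3, 0, 1, -1/3], [0, 0, 0, 1, -1, -4/5], [0, 0, 0, 0, 0, 0]]

ρ1 := 1/5·ρ1
  [   1   0    2  0  9/5  -1 ]
  [   0   3   -9  0    3  -1 ]
  [  -5  -6    8  5  -20   3 ]
  [ -10   0  -20  0  -18  10 ]
ρ3 := ρ3 + 5·ρ1
  [   1   0    2  0  9/5  -1 ]
  [   0   3   -9  0    3  -1 ]
  [   0  -6   18  5  -11  -2 ]
  [ -10   0  -20  0  -18  10 ]
ρ4 := ρ4 + 10·ρ1
  [ 1   0   2  0  9/5  -1 ]
  [ 0   3  -9  0    3  -1 ]
  [ 0  -6  18  5  -11  -2 ]
  [ 0   0   0  0    0   0 ]
ρ2 := 1/3·ρ2
  [ 1   0   2  0  9/5    -1 ]
  [ 0   1  -3  0    1  -1/3 ]
  [ 0  -6  18  5  -11    -2 ]
  [ 0   0   0  0    0     0 ]
ρ3 := ρ3 + 6·ρ2
  [ 1  0   2  0  9/5    -1 ]
  [ 0  1  -3  0    1  -1/3 ]
  [ 0  0   0  5   -5    -4 ]
  [ 0  0   0  0    0     0 ]
ρ3 := 1/5·ρ3
  [ 1  0   2  0  9/5    -1 ]
  [ 0  1  -3  0    1  -1/3 ]
  [ 0  0   0  1   -1  -4/5 ]
  [ 0  0   0  0    0     0 ]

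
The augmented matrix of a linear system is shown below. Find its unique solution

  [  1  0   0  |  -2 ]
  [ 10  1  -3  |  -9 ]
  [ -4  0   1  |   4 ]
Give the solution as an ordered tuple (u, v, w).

r2 → r2 − 10·r1
  [  1  0   0  |  -2 ]
  [  0  1  -3  |  11 ]
  [ -4  0   1  |   4 ]
r3 → r3 + 4·r1
  [ 1  0   0  |  -2 ]
  [ 0  1  -3  |  11 ]
  [ 0  0   1  |  -4 ]
r2 → r2 + 3·r3
  [ 1  0  0  |  -2 ]
  [ 0  1  0  |  -1 ]
  [ 0  0  1  |  -4 ]
Reading off the last column: u = -2, v = -1, w = -4.

(-2, -1, -4)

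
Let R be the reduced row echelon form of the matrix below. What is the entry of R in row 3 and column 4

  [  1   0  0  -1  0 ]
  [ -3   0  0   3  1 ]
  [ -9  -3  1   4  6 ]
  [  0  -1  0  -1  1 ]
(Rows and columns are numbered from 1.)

R2 -> R2 + 3·R1
R3 -> R3 + 9·R1
R2 <-> R3
R2 -> -1/3·R2
R4 -> R4 + R2
R3 <-> R4
R3 -> -3·R3
R3 -> R3 − 3·R4
R2 -> R2 + 2·R4
R2 -> R2 + 1/3·R3

-2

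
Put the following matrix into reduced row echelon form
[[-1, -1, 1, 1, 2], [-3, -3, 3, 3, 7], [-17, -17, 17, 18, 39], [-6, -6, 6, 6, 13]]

r1 ← -1·r1
  [   1    1  -1  -1  -2 ]
  [  -3   -3   3   3   7 ]
  [ -17  -17  17  18  39 ]
  [  -6   -6   6   6  13 ]
r2 ← r2 + 3·r1
  [   1    1  -1  -1  -2 ]
  [   0    0   0   0   1 ]
  [ -17  -17  17  18  39 ]
  [  -6   -6   6   6  13 ]
r3 ← r3 + 17·r1
  [  1   1  -1  -1  -2 ]
  [  0   0   0   0   1 ]
  [  0   0   0   1   5 ]
  [ -6  -6   6   6  13 ]
r4 ← r4 + 6·r1
  [ 1  1  -1  -1  -2 ]
  [ 0  0   0   0   1 ]
  [ 0  0   0   1   5 ]
  [ 0  0   0   0   1 ]
r2 <-> r3
  [ 1  1  -1  -1  -2 ]
  [ 0  0   0   1   5 ]
  [ 0  0   0   0   1 ]
  [ 0  0   0   0   1 ]
r4 ← r4 − r3
  [ 1  1  -1  -1  -2 ]
  [ 0  0   0   1   5 ]
  [ 0  0   0   0   1 ]
  [ 0  0   0   0   0 ]
r2 ← r2 − 5·r3
  [ 1  1  -1  -1  -2 ]
  [ 0  0   0   1   0 ]
  [ 0  0   0   0   1 ]
  [ 0  0   0   0   0 ]
r1 ← r1 + 2·r3
  [ 1  1  -1  -1  0 ]
  [ 0  0   0   1  0 ]
  [ 0  0   0   0  1 ]
  [ 0  0   0   0  0 ]
r1 ← r1 + r2
  [ 1  1  -1  0  0 ]
  [ 0  0   0  1  0 ]
  [ 0  0   0  0  1 ]
  [ 0  0   0  0  0 ]

[[1, 1, -1, 0, 0], [0, 0, 0, 1, 0], [0, 0, 0, 0, 1], [0, 0, 0, 0, 0]]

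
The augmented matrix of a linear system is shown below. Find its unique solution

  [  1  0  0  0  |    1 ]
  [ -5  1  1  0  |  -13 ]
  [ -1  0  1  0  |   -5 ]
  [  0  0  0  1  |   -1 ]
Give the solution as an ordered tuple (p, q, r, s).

(1, -4, -4, -1)

Add 5 times R1 to R2.
  [  1  0  0  0  |   1 ]
  [  0  1  1  0  |  -8 ]
  [ -1  0  1  0  |  -5 ]
  [  0  0  0  1  |  -1 ]
Add R1 to R3.
  [ 1  0  0  0  |   1 ]
  [ 0  1  1  0  |  -8 ]
  [ 0  0  1  0  |  -4 ]
  [ 0  0  0  1  |  -1 ]
Subtract R3 from R2.
  [ 1  0  0  0  |   1 ]
  [ 0  1  0  0  |  -4 ]
  [ 0  0  1  0  |  -4 ]
  [ 0  0  0  1  |  -1 ]
Reading off the last column: p = 1, q = -4, r = -4, s = -1.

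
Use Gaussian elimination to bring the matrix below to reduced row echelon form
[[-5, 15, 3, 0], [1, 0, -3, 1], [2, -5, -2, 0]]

R1 := -1/5·R1
  [ 1  -3  -3/5  0 ]
  [ 1   0    -3  1 ]
  [ 2  -5    -2  0 ]
R2 := R2 − R1
  [ 1  -3   -3/5  0 ]
  [ 0   3  -12/5  1 ]
  [ 2  -5     -2  0 ]
R3 := R3 − 2·R1
  [ 1  -3   -3/5  0 ]
  [ 0   3  -12/5  1 ]
  [ 0   1   -4/5  0 ]
R2 := 1/3·R2
  [ 1  -3  -3/5    0 ]
  [ 0   1  -4/5  1/3 ]
  [ 0   1  -4/5    0 ]
R3 := R3 − R2
  [ 1  -3  -3/5     0 ]
  [ 0   1  -4/5   1/3 ]
  [ 0   0     0  -1/3 ]
R3 := -3·R3
  [ 1  -3  -3/5    0 ]
  [ 0   1  -4/5  1/3 ]
  [ 0   0     0    1 ]
R2 := R2 − 1/3·R3
  [ 1  -3  -3/5  0 ]
  [ 0   1  -4/5  0 ]
  [ 0   0     0  1 ]
R1 := R1 + 3·R2
  [ 1  0    -3  0 ]
  [ 0  1  -4/5  0 ]
  [ 0  0     0  1 ]

[[1, 0, -3, 0], [0, 1, -4/5, 0], [0, 0, 0, 1]]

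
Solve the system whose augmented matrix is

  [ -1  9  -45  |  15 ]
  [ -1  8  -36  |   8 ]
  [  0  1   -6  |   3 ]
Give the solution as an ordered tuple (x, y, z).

(0, -5, -4/3)

Multiply r1 by -1.
  [  1  -9   45  |  -15 ]
  [ -1   8  -36  |    8 ]
  [  0   1   -6  |    3 ]
Add r1 to r2.
  [ 1  -9  45  |  -15 ]
  [ 0  -1   9  |   -7 ]
  [ 0   1  -6  |    3 ]
Multiply r2 by -1.
  [ 1  -9  45  |  -15 ]
  [ 0   1  -9  |    7 ]
  [ 0   1  -6  |    3 ]
Subtract r2 from r3.
  [ 1  -9  45  |  -15 ]
  [ 0   1  -9  |    7 ]
  [ 0   0   3  |   -4 ]
Multiply r3 by 1/3.
  [ 1  -9  45  |   -15 ]
  [ 0   1  -9  |     7 ]
  [ 0   0   1  |  -4/3 ]
Add 9 times r3 to r2.
  [ 1  -9  45  |   -15 ]
  [ 0   1   0  |    -5 ]
  [ 0   0   1  |  -4/3 ]
Subtract 45 times r3 from r1.
  [ 1  -9  0  |    45 ]
  [ 0   1  0  |    -5 ]
  [ 0   0  1  |  -4/3 ]
Add 9 times r2 to r1.
  [ 1  0  0  |     0 ]
  [ 0  1  0  |    -5 ]
  [ 0  0  1  |  -4/3 ]
Reading off the last column: x = 0, y = -5, z = -4/3.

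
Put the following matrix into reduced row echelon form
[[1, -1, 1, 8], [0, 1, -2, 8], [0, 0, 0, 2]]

[[1, 0, -1, 0], [0, 1, -2, 0], [0, 0, 0, 1]]

r3 := 1/2·r3
  [ 1  -1   1  8 ]
  [ 0   1  -2  8 ]
  [ 0   0   0  1 ]
r2 := r2 − 8·r3
  [ 1  -1   1  8 ]
  [ 0   1  -2  0 ]
  [ 0   0   0  1 ]
r1 := r1 − 8·r3
  [ 1  -1   1  0 ]
  [ 0   1  -2  0 ]
  [ 0   0   0  1 ]
r1 := r1 + r2
  [ 1  0  -1  0 ]
  [ 0  1  -2  0 ]
  [ 0  0   0  1 ]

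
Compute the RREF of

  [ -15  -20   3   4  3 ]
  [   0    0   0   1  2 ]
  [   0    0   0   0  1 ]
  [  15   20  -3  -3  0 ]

r1 → -1/15·r1
  [  1  4/3  -1/5  -4/15  -1/5 ]
  [  0    0     0      1     2 ]
  [  0    0     0      0     1 ]
  [ 15   20    -3     -3     0 ]
r4 → r4 − 15·r1
  [ 1  4/3  -1/5  -4/15  -1/5 ]
  [ 0    0     0      1     2 ]
  [ 0    0     0      0     1 ]
  [ 0    0     0      1     3 ]
r4 → r4 − r2
  [ 1  4/3  -1/5  -4/15  -1/5 ]
  [ 0    0     0      1     2 ]
  [ 0    0     0      0     1 ]
  [ 0    0     0      0     1 ]
r4 → r4 − r3
  [ 1  4/3  -1/5  -4/15  -1/5 ]
  [ 0    0     0      1     2 ]
  [ 0    0     0      0     1 ]
  [ 0    0     0      0     0 ]
r2 → r2 − 2·r3
  [ 1  4/3  -1/5  -4/15  -1/5 ]
  [ 0    0     0      1     0 ]
  [ 0    0     0      0     1 ]
  [ 0    0     0      0     0 ]
r1 → r1 + 1/5·r3
  [ 1  4/3  -1/5  -4/15  0 ]
  [ 0    0     0      1  0 ]
  [ 0    0     0      0  1 ]
  [ 0    0     0      0  0 ]
r1 → r1 + 4/15·r2
  [ 1  4/3  -1/5  0  0 ]
  [ 0    0     0  1  0 ]
  [ 0    0     0  0  1 ]
  [ 0    0     0  0  0 ]

[[1, 4/3, -1/5, 0, 0], [0, 0, 0, 1, 0], [0, 0, 0, 0, 1], [0, 0, 0, 0, 0]]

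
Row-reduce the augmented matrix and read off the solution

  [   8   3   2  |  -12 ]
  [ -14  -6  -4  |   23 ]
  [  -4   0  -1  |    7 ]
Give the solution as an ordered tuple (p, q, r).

Multiply r1 by 1/8.
  [   1  3/8  1/4  |  -3/2 ]
  [ -14   -6   -4  |    23 ]
  [  -4    0   -1  |     7 ]
Add 14 times r1 to r2.
  [  1   3/8   1/4  |  -3/2 ]
  [  0  -3/4  -1/2  |     2 ]
  [ -4     0    -1  |     7 ]
Add 4 times r1 to r3.
  [ 1   3/8   1/4  |  -3/2 ]
  [ 0  -3/4  -1/2  |     2 ]
  [ 0   3/2     0  |     1 ]
Multiply r2 by -4/3.
  [ 1  3/8  1/4  |  -3/2 ]
  [ 0    1  2/3  |  -8/3 ]
  [ 0  3/2    0  |     1 ]
Subtract 3/2 times r2 from r3.
  [ 1  3/8  1/4  |  -3/2 ]
  [ 0    1  2/3  |  -8/3 ]
  [ 0    0   -1  |     5 ]
Multiply r3 by -1.
  [ 1  3/8  1/4  |  -3/2 ]
  [ 0    1  2/3  |  -8/3 ]
  [ 0    0    1  |    -5 ]
Subtract 2/3 times r3 from r2.
  [ 1  3/8  1/4  |  -3/2 ]
  [ 0    1    0  |   2/3 ]
  [ 0    0    1  |    -5 ]
Subtract 1/4 times r3 from r1.
  [ 1  3/8  0  |  -1/4 ]
  [ 0    1  0  |   2/3 ]
  [ 0    0  1  |    -5 ]
Subtract 3/8 times r2 from r1.
  [ 1  0  0  |  -1/2 ]
  [ 0  1  0  |   2/3 ]
  [ 0  0  1  |    -5 ]
Reading off the last column: p = -1/2, q = 2/3, r = -5.

(-1/2, 2/3, -5)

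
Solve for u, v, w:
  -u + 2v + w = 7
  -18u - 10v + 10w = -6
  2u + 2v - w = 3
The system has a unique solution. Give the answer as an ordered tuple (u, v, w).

Form the augmented matrix and row-reduce:
  [  -1    2   1  |   7 ]
  [ -18  -10  10  |  -6 ]
  [   2    2  -1  |   3 ]
ρ1 ← -1·ρ1
  [   1   -2  -1  |  -7 ]
  [ -18  -10  10  |  -6 ]
  [   2    2  -1  |   3 ]
ρ2 ← ρ2 + 18·ρ1
  [ 1   -2  -1  |    -7 ]
  [ 0  -46  -8  |  -132 ]
  [ 2    2  -1  |     3 ]
ρ3 ← ρ3 − 2·ρ1
  [ 1   -2  -1  |    -7 ]
  [ 0  -46  -8  |  -132 ]
  [ 0    6   1  |    17 ]
ρ2 ← -1/46·ρ2
  [ 1  -2    -1  |     -7 ]
  [ 0   1  4/23  |  66/23 ]
  [ 0   6     1  |     17 ]
ρ3 ← ρ3 − 6·ρ2
  [ 1  -2     -1  |     -7 ]
  [ 0   1   4/23  |  66/23 ]
  [ 0   0  -1/23  |  -5/23 ]
ρ3 ← -23·ρ3
  [ 1  -2    -1  |     -7 ]
  [ 0   1  4/23  |  66/23 ]
  [ 0   0     1  |      5 ]
ρ2 ← ρ2 − 4/23·ρ3
  [ 1  -2  -1  |  -7 ]
  [ 0   1   0  |   2 ]
  [ 0   0   1  |   5 ]
ρ1 ← ρ1 + ρ3
  [ 1  -2  0  |  -2 ]
  [ 0   1  0  |   2 ]
  [ 0   0  1  |   5 ]
ρ1 ← ρ1 + 2·ρ2
  [ 1  0  0  |  2 ]
  [ 0  1  0  |  2 ]
  [ 0  0  1  |  5 ]
Reading off the last column: u = 2, v = 2, w = 5.

(2, 2, 5)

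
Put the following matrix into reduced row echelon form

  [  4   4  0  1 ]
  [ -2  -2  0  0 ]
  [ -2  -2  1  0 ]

[[1, 1, 0, 0], [0, 0, 1, 0], [0, 0, 0, 1]]

R1 -> 1/4·R1
  [  1   1  0  1/4 ]
  [ -2  -2  0    0 ]
  [ -2  -2  1    0 ]
R2 -> R2 + 2·R1
  [  1   1  0  1/4 ]
  [  0   0  0  1/2 ]
  [ -2  -2  1    0 ]
R3 -> R3 + 2·R1
  [ 1  1  0  1/4 ]
  [ 0  0  0  1/2 ]
  [ 0  0  1  1/2 ]
R2 ↔ R3
  [ 1  1  0  1/4 ]
  [ 0  0  1  1/2 ]
  [ 0  0  0  1/2 ]
R3 -> 2·R3
  [ 1  1  0  1/4 ]
  [ 0  0  1  1/2 ]
  [ 0  0  0    1 ]
R2 -> R2 − 1/2·R3
  [ 1  1  0  1/4 ]
  [ 0  0  1    0 ]
  [ 0  0  0    1 ]
R1 -> R1 − 1/4·R3
  [ 1  1  0  0 ]
  [ 0  0  1  0 ]
  [ 0  0  0  1 ]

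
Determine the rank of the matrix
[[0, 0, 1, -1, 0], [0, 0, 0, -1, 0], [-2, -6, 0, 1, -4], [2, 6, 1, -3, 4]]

rank = 3

Swap R1 and R3.
Multiply R1 by -1/2.
Subtract 2 times R1 from R4.
Swap R2 and R3.
Subtract R2 from R4.
Multiply R3 by -1.
Add R3 to R4.
Add R3 to R2.
Add 1/2 times R3 to R1.
The reduced form has 3 nonzero rows.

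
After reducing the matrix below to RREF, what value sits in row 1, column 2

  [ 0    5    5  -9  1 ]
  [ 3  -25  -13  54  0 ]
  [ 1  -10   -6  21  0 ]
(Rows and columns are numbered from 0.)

1

R1 ↔ R2
R1 := 1/3·R1
R3 := R3 − R1
R2 := 1/5·R2
R3 := R3 + 5/3·R2
R3 := 3·R3
R2 := R2 − 1/5·R3
R1 := R1 + 25/3·R2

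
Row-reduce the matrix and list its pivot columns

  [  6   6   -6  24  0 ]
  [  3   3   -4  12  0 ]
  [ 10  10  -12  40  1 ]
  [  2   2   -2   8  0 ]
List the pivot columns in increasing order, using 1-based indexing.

r1 := 1/6·r1
  [  1   1   -1   4  0 ]
  [  3   3   -4  12  0 ]
  [ 10  10  -12  40  1 ]
  [  2   2   -2   8  0 ]
r2 := r2 − 3·r1
  [  1   1   -1   4  0 ]
  [  0   0   -1   0  0 ]
  [ 10  10  -12  40  1 ]
  [  2   2   -2   8  0 ]
r3 := r3 − 10·r1
  [ 1  1  -1  4  0 ]
  [ 0  0  -1  0  0 ]
  [ 0  0  -2  0  1 ]
  [ 2  2  -2  8  0 ]
r4 := r4 − 2·r1
  [ 1  1  -1  4  0 ]
  [ 0  0  -1  0  0 ]
  [ 0  0  -2  0  1 ]
  [ 0  0   0  0  0 ]
r2 := -1·r2
  [ 1  1  -1  4  0 ]
  [ 0  0   1  0  0 ]
  [ 0  0  -2  0  1 ]
  [ 0  0   0  0  0 ]
r3 := r3 + 2·r2
  [ 1  1  -1  4  0 ]
  [ 0  0   1  0  0 ]
  [ 0  0   0  0  1 ]
  [ 0  0   0  0  0 ]
r1 := r1 + r2
  [ 1  1  0  4  0 ]
  [ 0  0  1  0  0 ]
  [ 0  0  0  0  1 ]
  [ 0  0  0  0  0 ]
Pivot columns are the columns containing a leading 1.

1, 3, 5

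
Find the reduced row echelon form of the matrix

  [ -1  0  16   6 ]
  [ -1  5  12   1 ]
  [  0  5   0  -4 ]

R1 ← -1·R1
  [  1  0  -16  -6 ]
  [ -1  5   12   1 ]
  [  0  5    0  -4 ]
R2 ← R2 + R1
  [ 1  0  -16  -6 ]
  [ 0  5   -4  -5 ]
  [ 0  5    0  -4 ]
R2 ← 1/5·R2
  [ 1  0   -16  -6 ]
  [ 0  1  -4/5  -1 ]
  [ 0  5     0  -4 ]
R3 ← R3 − 5·R2
  [ 1  0   -16  -6 ]
  [ 0  1  -4/5  -1 ]
  [ 0  0     4   1 ]
R3 ← 1/4·R3
  [ 1  0   -16   -6 ]
  [ 0  1  -4/5   -1 ]
  [ 0  0     1  1/4 ]
R2 ← R2 + 4/5·R3
  [ 1  0  -16    -6 ]
  [ 0  1    0  -4/5 ]
  [ 0  0    1   1/4 ]
R1 ← R1 + 16·R3
  [ 1  0  0    -2 ]
  [ 0  1  0  -4/5 ]
  [ 0  0  1   1/4 ]

[[1, 0, 0, -2], [0, 1, 0, -4/5], [0, 0, 1, 1/4]]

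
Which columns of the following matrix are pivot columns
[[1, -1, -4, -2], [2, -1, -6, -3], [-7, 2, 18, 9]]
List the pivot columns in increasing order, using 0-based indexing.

0, 1

Subtract 2 times ρ1 from ρ2.
  [  1  -1  -4  -2 ]
  [  0   1   2   1 ]
  [ -7   2  18   9 ]
Add 7 times ρ1 to ρ3.
  [ 1  -1   -4  -2 ]
  [ 0   1    2   1 ]
  [ 0  -5  -10  -5 ]
Add 5 times ρ2 to ρ3.
  [ 1  -1  -4  -2 ]
  [ 0   1   2   1 ]
  [ 0   0   0   0 ]
Add ρ2 to ρ1.
  [ 1  0  -2  -1 ]
  [ 0  1   2   1 ]
  [ 0  0   0   0 ]
Pivot columns are the columns containing a leading 1.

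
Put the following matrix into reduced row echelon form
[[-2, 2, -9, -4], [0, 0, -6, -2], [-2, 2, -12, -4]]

[[1, -1, 0, 0], [0, 0, 1, 0], [0, 0, 0, 1]]

r1 → -1/2·r1
  [  1  -1  9/2   2 ]
  [  0   0   -6  -2 ]
  [ -2   2  -12  -4 ]
r3 → r3 + 2·r1
  [ 1  -1  9/2   2 ]
  [ 0   0   -6  -2 ]
  [ 0   0   -3   0 ]
r2 → -1/6·r2
  [ 1  -1  9/2    2 ]
  [ 0   0    1  1/3 ]
  [ 0   0   -3    0 ]
r3 → r3 + 3·r2
  [ 1  -1  9/2    2 ]
  [ 0   0    1  1/3 ]
  [ 0   0    0    1 ]
r2 → r2 − 1/3·r3
  [ 1  -1  9/2  2 ]
  [ 0   0    1  0 ]
  [ 0   0    0  1 ]
r1 → r1 − 2·r3
  [ 1  -1  9/2  0 ]
  [ 0   0    1  0 ]
  [ 0   0    0  1 ]
r1 → r1 − 9/2·r2
  [ 1  -1  0  0 ]
  [ 0   0  1  0 ]
  [ 0   0  0  1 ]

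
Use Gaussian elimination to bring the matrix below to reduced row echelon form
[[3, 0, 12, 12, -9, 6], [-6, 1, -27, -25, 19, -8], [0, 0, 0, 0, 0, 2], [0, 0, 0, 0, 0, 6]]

R1 -> 1/3·R1
  [  1  0    4    4  -3   2 ]
  [ -6  1  -27  -25  19  -8 ]
  [  0  0    0    0   0   2 ]
  [  0  0    0    0   0   6 ]
R2 -> R2 + 6·R1
  [ 1  0   4   4  -3  2 ]
  [ 0  1  -3  -1   1  4 ]
  [ 0  0   0   0   0  2 ]
  [ 0  0   0   0   0  6 ]
R3 -> 1/2·R3
  [ 1  0   4   4  -3  2 ]
  [ 0  1  -3  -1   1  4 ]
  [ 0  0   0   0   0  1 ]
  [ 0  0   0   0   0  6 ]
R4 -> R4 − 6·R3
  [ 1  0   4   4  -3  2 ]
  [ 0  1  -3  -1   1  4 ]
  [ 0  0   0   0   0  1 ]
  [ 0  0   0   0   0  0 ]
R2 -> R2 − 4·R3
  [ 1  0   4   4  -3  2 ]
  [ 0  1  -3  -1   1  0 ]
  [ 0  0   0   0   0  1 ]
  [ 0  0   0   0   0  0 ]
R1 -> R1 − 2·R3
  [ 1  0   4   4  -3  0 ]
  [ 0  1  -3  -1   1  0 ]
  [ 0  0   0   0   0  1 ]
  [ 0  0   0   0   0  0 ]

[[1, 0, 4, 4, -3, 0], [0, 1, -3, -1, 1, 0], [0, 0, 0, 0, 0, 1], [0, 0, 0, 0, 0, 0]]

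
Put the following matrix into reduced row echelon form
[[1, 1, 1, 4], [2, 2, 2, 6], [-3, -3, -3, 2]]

[[1, 1, 1, 0], [0, 0, 0, 1], [0, 0, 0, 0]]

r2 ← r2 − 2·r1
r3 ← r3 + 3·r1
r2 ← -1/2·r2
r3 ← r3 − 14·r2
r1 ← r1 − 4·r2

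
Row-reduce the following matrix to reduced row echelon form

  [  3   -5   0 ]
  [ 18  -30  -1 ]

r1 := 1/3·r1
  [  1  -5/3   0 ]
  [ 18   -30  -1 ]
r2 := r2 − 18·r1
  [ 1  -5/3   0 ]
  [ 0     0  -1 ]
r2 := -1·r2
  [ 1  -5/3  0 ]
  [ 0     0  1 ]

[[1, -5/3, 0], [0, 0, 1]]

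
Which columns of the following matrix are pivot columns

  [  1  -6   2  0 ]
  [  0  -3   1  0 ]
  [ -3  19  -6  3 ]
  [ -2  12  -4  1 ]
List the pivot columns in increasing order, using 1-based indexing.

1, 2, 3, 4

ρ3 -> ρ3 + 3·ρ1
  [  1  -6   2  0 ]
  [  0  -3   1  0 ]
  [  0   1   0  3 ]
  [ -2  12  -4  1 ]
ρ4 -> ρ4 + 2·ρ1
  [ 1  -6  2  0 ]
  [ 0  -3  1  0 ]
  [ 0   1  0  3 ]
  [ 0   0  0  1 ]
ρ2 -> -1/3·ρ2
  [ 1  -6     2  0 ]
  [ 0   1  -1/3  0 ]
  [ 0   1     0  3 ]
  [ 0   0     0  1 ]
ρ3 -> ρ3 − ρ2
  [ 1  -6     2  0 ]
  [ 0   1  -1/3  0 ]
  [ 0   0   1/3  3 ]
  [ 0   0     0  1 ]
ρ3 -> 3·ρ3
  [ 1  -6     2  0 ]
  [ 0   1  -1/3  0 ]
  [ 0   0     1  9 ]
  [ 0   0     0  1 ]
ρ3 -> ρ3 − 9·ρ4
  [ 1  -6     2  0 ]
  [ 0   1  -1/3  0 ]
  [ 0   0     1  0 ]
  [ 0   0     0  1 ]
ρ2 -> ρ2 + 1/3·ρ3
  [ 1  -6  2  0 ]
  [ 0   1  0  0 ]
  [ 0   0  1  0 ]
  [ 0   0  0  1 ]
ρ1 -> ρ1 − 2·ρ3
  [ 1  -6  0  0 ]
  [ 0   1  0  0 ]
  [ 0   0  1  0 ]
  [ 0   0  0  1 ]
ρ1 -> ρ1 + 6·ρ2
  [ 1  0  0  0 ]
  [ 0  1  0  0 ]
  [ 0  0  1  0 ]
  [ 0  0  0  1 ]
Pivot columns are the columns containing a leading 1.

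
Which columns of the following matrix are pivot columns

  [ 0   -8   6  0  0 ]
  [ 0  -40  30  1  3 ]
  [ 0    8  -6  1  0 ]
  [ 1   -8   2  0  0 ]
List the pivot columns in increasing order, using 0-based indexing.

Swap R1 and R4.
  [ 1   -8   2  0  0 ]
  [ 0  -40  30  1  3 ]
  [ 0    8  -6  1  0 ]
  [ 0   -8   6  0  0 ]
Multiply R2 by -1/40.
  [ 1  -8     2      0      0 ]
  [ 0   1  -3/4  -1/40  -3/40 ]
  [ 0   8    -6      1      0 ]
  [ 0  -8     6      0      0 ]
Subtract 8 times R2 from R3.
  [ 1  -8     2      0      0 ]
  [ 0   1  -3/4  -1/40  -3/40 ]
  [ 0   0     0    6/5    3/5 ]
  [ 0  -8     6      0      0 ]
Add 8 times R2 to R4.
  [ 1  -8     2      0      0 ]
  [ 0   1  -3/4  -1/40  -3/40 ]
  [ 0   0     0    6/5    3/5 ]
  [ 0   0     0   -1/5   -3/5 ]
Multiply R3 by 5/6.
  [ 1  -8     2      0      0 ]
  [ 0   1  -3/4  -1/40  -3/40 ]
  [ 0   0     0      1    1/2 ]
  [ 0   0     0   -1/5   -3/5 ]
Add 1/5 times R3 to R4.
  [ 1  -8     2      0      0 ]
  [ 0   1  -3/4  -1/40  -3/40 ]
  [ 0   0     0      1    1/2 ]
  [ 0   0     0      0   -1/2 ]
Multiply R4 by -2.
  [ 1  -8     2      0      0 ]
  [ 0   1  -3/4  -1/40  -3/40 ]
  [ 0   0     0      1    1/2 ]
  [ 0   0     0      0      1 ]
Subtract 1/2 times R4 from R3.
  [ 1  -8     2      0      0 ]
  [ 0   1  -3/4  -1/40  -3/40 ]
  [ 0   0     0      1      0 ]
  [ 0   0     0      0      1 ]
Add 3/40 times R4 to R2.
  [ 1  -8     2      0  0 ]
  [ 0   1  -3/4  -1/40  0 ]
  [ 0   0     0      1  0 ]
  [ 0   0     0      0  1 ]
Add 1/40 times R3 to R2.
  [ 1  -8     2  0  0 ]
  [ 0   1  -3/4  0  0 ]
  [ 0   0     0  1  0 ]
  [ 0   0     0  0  1 ]
Add 8 times R2 to R1.
  [ 1  0    -4  0  0 ]
  [ 0  1  -3/4  0  0 ]
  [ 0  0     0  1  0 ]
  [ 0  0     0  0  1 ]
Pivot columns are the columns containing a leading 1.

0, 1, 3, 4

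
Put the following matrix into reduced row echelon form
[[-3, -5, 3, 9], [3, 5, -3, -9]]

R1 → -1/3·R1
  [ 1  5/3  -1  -3 ]
  [ 3    5  -3  -9 ]
R2 → R2 − 3·R1
  [ 1  5/3  -1  -3 ]
  [ 0    0   0   0 ]

[[1, 5/3, -1, -3], [0, 0, 0, 0]]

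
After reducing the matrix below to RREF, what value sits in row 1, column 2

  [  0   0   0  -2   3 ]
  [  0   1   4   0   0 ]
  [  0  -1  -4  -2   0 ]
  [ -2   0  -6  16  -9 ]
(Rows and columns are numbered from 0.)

R1 <=> R4
  [ -2   0  -6  16  -9 ]
  [  0   1   4   0   0 ]
  [  0  -1  -4  -2   0 ]
  [  0   0   0  -2   3 ]
R1 -> -1/2·R1
  [ 1   0   3  -8  9/2 ]
  [ 0   1   4   0    0 ]
  [ 0  -1  -4  -2    0 ]
  [ 0   0   0  -2    3 ]
R3 -> R3 + R2
  [ 1  0  3  -8  9/2 ]
  [ 0  1  4   0    0 ]
  [ 0  0  0  -2    0 ]
  [ 0  0  0  -2    3 ]
R3 -> -1/2·R3
  [ 1  0  3  -8  9/2 ]
  [ 0  1  4   0    0 ]
  [ 0  0  0   1    0 ]
  [ 0  0  0  -2    3 ]
R4 -> R4 + 2·R3
  [ 1  0  3  -8  9/2 ]
  [ 0  1  4   0    0 ]
  [ 0  0  0   1    0 ]
  [ 0  0  0   0    3 ]
R4 -> 1/3·R4
  [ 1  0  3  -8  9/2 ]
  [ 0  1  4   0    0 ]
  [ 0  0  0   1    0 ]
  [ 0  0  0   0    1 ]
R1 -> R1 − 9/2·R4
  [ 1  0  3  -8  0 ]
  [ 0  1  4   0  0 ]
  [ 0  0  0   1  0 ]
  [ 0  0  0   0  1 ]
R1 -> R1 + 8·R3
  [ 1  0  3  0  0 ]
  [ 0  1  4  0  0 ]
  [ 0  0  0  1  0 ]
  [ 0  0  0  0  1 ]

4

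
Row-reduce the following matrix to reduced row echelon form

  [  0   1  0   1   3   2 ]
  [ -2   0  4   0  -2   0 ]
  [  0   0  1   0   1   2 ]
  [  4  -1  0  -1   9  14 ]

[[1, 0, 0, 0, 3, 4], [0, 1, 0, 1, 3, 2], [0, 0, 1, 0, 1, 2], [0, 0, 0, 0, 0, 0]]

R1 <-> R2
  [ -2   0  4   0  -2   0 ]
  [  0   1  0   1   3   2 ]
  [  0   0  1   0   1   2 ]
  [  4  -1  0  -1   9  14 ]
R1 → -1/2·R1
  [ 1   0  -2   0  1   0 ]
  [ 0   1   0   1  3   2 ]
  [ 0   0   1   0  1   2 ]
  [ 4  -1   0  -1  9  14 ]
R4 → R4 − 4·R1
  [ 1   0  -2   0  1   0 ]
  [ 0   1   0   1  3   2 ]
  [ 0   0   1   0  1   2 ]
  [ 0  -1   8  -1  5  14 ]
R4 → R4 + R2
  [ 1  0  -2  0  1   0 ]
  [ 0  1   0  1  3   2 ]
  [ 0  0   1  0  1   2 ]
  [ 0  0   8  0  8  16 ]
R4 → R4 − 8·R3
  [ 1  0  -2  0  1  0 ]
  [ 0  1   0  1  3  2 ]
  [ 0  0   1  0  1  2 ]
  [ 0  0   0  0  0  0 ]
R1 → R1 + 2·R3
  [ 1  0  0  0  3  4 ]
  [ 0  1  0  1  3  2 ]
  [ 0  0  1  0  1  2 ]
  [ 0  0  0  0  0  0 ]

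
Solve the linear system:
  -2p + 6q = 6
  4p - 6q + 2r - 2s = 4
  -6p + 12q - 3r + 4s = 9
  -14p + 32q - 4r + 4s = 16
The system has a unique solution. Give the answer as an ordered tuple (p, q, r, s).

(6, 3, 5, 6)

Form the augmented matrix and row-reduce:
  [  -2   6   0   0  |   6 ]
  [   4  -6   2  -2  |   4 ]
  [  -6  12  -3   4  |   9 ]
  [ -14  32  -4   4  |  16 ]
ρ1 -> -1/2·ρ1
  [   1  -3   0   0  |  -3 ]
  [   4  -6   2  -2  |   4 ]
  [  -6  12  -3   4  |   9 ]
  [ -14  32  -4   4  |  16 ]
ρ2 -> ρ2 − 4·ρ1
  [   1  -3   0   0  |  -3 ]
  [   0   6   2  -2  |  16 ]
  [  -6  12  -3   4  |   9 ]
  [ -14  32  -4   4  |  16 ]
ρ3 -> ρ3 + 6·ρ1
  [   1  -3   0   0  |  -3 ]
  [   0   6   2  -2  |  16 ]
  [   0  -6  -3   4  |  -9 ]
  [ -14  32  -4   4  |  16 ]
ρ4 -> ρ4 + 14·ρ1
  [ 1   -3   0   0  |   -3 ]
  [ 0    6   2  -2  |   16 ]
  [ 0   -6  -3   4  |   -9 ]
  [ 0  -10  -4   4  |  -26 ]
ρ2 -> 1/6·ρ2
  [ 1   -3    0     0  |   -3 ]
  [ 0    1  1/3  -1/3  |  8/3 ]
  [ 0   -6   -3     4  |   -9 ]
  [ 0  -10   -4     4  |  -26 ]
ρ3 -> ρ3 + 6·ρ2
  [ 1   -3    0     0  |   -3 ]
  [ 0    1  1/3  -1/3  |  8/3 ]
  [ 0    0   -1     2  |    7 ]
  [ 0  -10   -4     4  |  -26 ]
ρ4 -> ρ4 + 10·ρ2
  [ 1  -3     0     0  |   -3 ]
  [ 0   1   1/3  -1/3  |  8/3 ]
  [ 0   0    -1     2  |    7 ]
  [ 0   0  -2/3   2/3  |  2/3 ]
ρ3 -> -1·ρ3
  [ 1  -3     0     0  |   -3 ]
  [ 0   1   1/3  -1/3  |  8/3 ]
  [ 0   0     1    -2  |   -7 ]
  [ 0   0  -2/3   2/3  |  2/3 ]
ρ4 -> ρ4 + 2/3·ρ3
  [ 1  -3    0     0  |   -3 ]
  [ 0   1  1/3  -1/3  |  8/3 ]
  [ 0   0    1    -2  |   -7 ]
  [ 0   0    0  -2/3  |   -4 ]
ρ4 -> -3/2·ρ4
  [ 1  -3    0     0  |   -3 ]
  [ 0   1  1/3  -1/3  |  8/3 ]
  [ 0   0    1    -2  |   -7 ]
  [ 0   0    0     1  |    6 ]
ρ3 -> ρ3 + 2·ρ4
  [ 1  -3    0     0  |   -3 ]
  [ 0   1  1/3  -1/3  |  8/3 ]
  [ 0   0    1     0  |    5 ]
  [ 0   0    0     1  |    6 ]
ρ2 -> ρ2 + 1/3·ρ4
  [ 1  -3    0  0  |    -3 ]
  [ 0   1  1/3  0  |  14/3 ]
  [ 0   0    1  0  |     5 ]
  [ 0   0    0  1  |     6 ]
ρ2 -> ρ2 − 1/3·ρ3
  [ 1  -3  0  0  |  -3 ]
  [ 0   1  0  0  |   3 ]
  [ 0   0  1  0  |   5 ]
  [ 0   0  0  1  |   6 ]
ρ1 -> ρ1 + 3·ρ2
  [ 1  0  0  0  |  6 ]
  [ 0  1  0  0  |  3 ]
  [ 0  0  1  0  |  5 ]
  [ 0  0  0  1  |  6 ]
Reading off the last column: p = 6, q = 3, r = 5, s = 6.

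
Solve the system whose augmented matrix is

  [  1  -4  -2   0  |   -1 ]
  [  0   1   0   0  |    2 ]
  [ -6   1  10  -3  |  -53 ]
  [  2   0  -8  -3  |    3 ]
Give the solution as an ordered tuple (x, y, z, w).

(5, 2, -1, 5)

R3 -> R3 + 6·R1
  [ 1   -4  -2   0  |   -1 ]
  [ 0    1   0   0  |    2 ]
  [ 0  -23  -2  -3  |  -59 ]
  [ 2    0  -8  -3  |    3 ]
R4 -> R4 − 2·R1
  [ 1   -4  -2   0  |   -1 ]
  [ 0    1   0   0  |    2 ]
  [ 0  -23  -2  -3  |  -59 ]
  [ 0    8  -4  -3  |    5 ]
R3 -> R3 + 23·R2
  [ 1  -4  -2   0  |   -1 ]
  [ 0   1   0   0  |    2 ]
  [ 0   0  -2  -3  |  -13 ]
  [ 0   8  -4  -3  |    5 ]
R4 -> R4 − 8·R2
  [ 1  -4  -2   0  |   -1 ]
  [ 0   1   0   0  |    2 ]
  [ 0   0  -2  -3  |  -13 ]
  [ 0   0  -4  -3  |  -11 ]
R3 -> -1/2·R3
  [ 1  -4  -2    0  |    -1 ]
  [ 0   1   0    0  |     2 ]
  [ 0   0   1  3/2  |  13/2 ]
  [ 0   0  -4   -3  |   -11 ]
R4 -> R4 + 4·R3
  [ 1  -4  -2    0  |    -1 ]
  [ 0   1   0    0  |     2 ]
  [ 0   0   1  3/2  |  13/2 ]
  [ 0   0   0    3  |    15 ]
R4 -> 1/3·R4
  [ 1  -4  -2    0  |    -1 ]
  [ 0   1   0    0  |     2 ]
  [ 0   0   1  3/2  |  13/2 ]
  [ 0   0   0    1  |     5 ]
R3 -> R3 − 3/2·R4
  [ 1  -4  -2  0  |  -1 ]
  [ 0   1   0  0  |   2 ]
  [ 0   0   1  0  |  -1 ]
  [ 0   0   0  1  |   5 ]
R1 -> R1 + 2·R3
  [ 1  -4  0  0  |  -3 ]
  [ 0   1  0  0  |   2 ]
  [ 0   0  1  0  |  -1 ]
  [ 0   0  0  1  |   5 ]
R1 -> R1 + 4·R2
  [ 1  0  0  0  |   5 ]
  [ 0  1  0  0  |   2 ]
  [ 0  0  1  0  |  -1 ]
  [ 0  0  0  1  |   5 ]
Reading off the last column: x = 5, y = 2, z = -1, w = 5.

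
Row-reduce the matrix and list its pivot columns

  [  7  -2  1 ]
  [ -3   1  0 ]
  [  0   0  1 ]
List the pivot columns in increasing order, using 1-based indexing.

1, 2, 3

r1 -> 1/7·r1
  [  1  -2/7  1/7 ]
  [ -3     1    0 ]
  [  0     0    1 ]
r2 -> r2 + 3·r1
  [ 1  -2/7  1/7 ]
  [ 0   1/7  3/7 ]
  [ 0     0    1 ]
r2 -> 7·r2
  [ 1  -2/7  1/7 ]
  [ 0     1    3 ]
  [ 0     0    1 ]
r2 -> r2 − 3·r3
  [ 1  -2/7  1/7 ]
  [ 0     1    0 ]
  [ 0     0    1 ]
r1 -> r1 − 1/7·r3
  [ 1  -2/7  0 ]
  [ 0     1  0 ]
  [ 0     0  1 ]
r1 -> r1 + 2/7·r2
  [ 1  0  0 ]
  [ 0  1  0 ]
  [ 0  0  1 ]
Pivot columns are the columns containing a leading 1.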